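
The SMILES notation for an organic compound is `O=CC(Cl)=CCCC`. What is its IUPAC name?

The longest carbon chain that includes the –CHO group and the multiple bond has 6 carbons, so the parent hydride is hexane.
The principal characteristic group is an aldehyde (terminal –CHO), named with the suffix -al.
A C=C double bond in the chain gives the infix -ene-.
The numbering direction is chosen so that the aldehyde carbon is C-1 by definition.
With this numbering: the double bond between C-2 and C-3; a chloro group at C-2.
The name is 2-chlorohex-2-enal.

2-chlorohex-2-enal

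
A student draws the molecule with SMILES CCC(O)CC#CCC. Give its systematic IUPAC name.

oct-5-yn-3-ol

The longest carbon chain that includes the –OH group and the multiple bond has 8 carbons, so the parent hydride is octane.
An alcohol (–OH) is the principal characteristic group, giving the suffix -ol.
A C≡C triple bond in the chain gives the infix -yne-.
Number the chain so that numbering from this end puts the hydroxyl group at C-3 rather than C-6.
With this numbering: the hydroxyl at C-3; the triple bond between C-5 and C-6.
The name is oct-5-yn-3-ol.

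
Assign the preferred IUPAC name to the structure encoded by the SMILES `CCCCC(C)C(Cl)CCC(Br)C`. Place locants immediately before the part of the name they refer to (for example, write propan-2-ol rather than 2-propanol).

2-bromo-5-chloro-6-methyldecane

The parent chain contains 10 carbons (decane).
Number the chain so that the substituent locant set {2,5,6} is lower than {5,6,9} at the first point of difference.
This places a bromo group at C-2; a chloro group at C-5; a methyl group at C-6.
Prefixes are listed alphabetically: bromo, chloro, methyl.
Assembling the pieces gives 2-bromo-5-chloro-6-methyldecane.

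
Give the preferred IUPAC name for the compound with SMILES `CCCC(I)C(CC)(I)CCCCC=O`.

6-ethyl-6,7-diiododecanal

The longest chain bearing the –CHO group is 10 carbons long (decane).
The principal characteristic group is an aldehyde (terminal –CHO), named with the suffix -al.
The numbering direction is chosen so that the aldehyde carbon is C-1 by definition.
That gives an ethyl group at C-6; iodo groups at C-6 and C-7.
Prefixes are listed alphabetically: ethyl, iodo.
The name is 6-ethyl-6,7-diiododecanal.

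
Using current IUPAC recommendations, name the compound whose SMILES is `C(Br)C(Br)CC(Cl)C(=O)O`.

4,5-dibromo-2-chloropentanoic acid

Counting along the main chain through the –COOH group gives 5 carbons: the parent is pentane.
The highest-priority functional group is a carboxylic acid (terminal –COOH), so the name ends in -oic acid.
The numbering direction is chosen so that the carboxylic acid carbon is C-1 by definition.
That gives bromo groups at C-4 and C-5; a chloro group at C-2.
Substituent prefixes are cited in alphabetical order (multiplying prefixes like di-/tri- are ignored for ordering).
Assembling the pieces gives 4,5-dibromo-2-chloropentanoic acid.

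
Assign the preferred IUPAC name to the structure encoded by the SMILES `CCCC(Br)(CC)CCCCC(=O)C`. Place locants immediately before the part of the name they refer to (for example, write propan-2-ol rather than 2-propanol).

7-bromo-7-ethyldecan-2-one

The longest chain bearing the carbonyl is 10 carbons long (decane).
A ketone (C=O on an internal carbon) is the principal characteristic group, giving the suffix -one.
Choose the numbering such that numbering from this end puts the carbonyl group at C-2 rather than C-9.
That gives the carbonyl at C-2; a bromo group at C-7; an ethyl group at C-7.
Prefixes are listed alphabetically: bromo, ethyl.
Putting it together: 7-bromo-7-ethyldecan-2-one.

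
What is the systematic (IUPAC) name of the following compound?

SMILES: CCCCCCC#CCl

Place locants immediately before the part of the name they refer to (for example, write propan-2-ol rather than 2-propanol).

The longest carbon chain that includes the multiple bond has 8 carbons, so the parent hydride is octane.
The chain contains a C≡C triple bond, so the unsaturation ending is -yne.
The numbering direction is chosen so that numbering from this end puts the triple bond at C-1 rather than C-7.
This places the triple bond between C-1 and C-2; a chloro group at C-1.
The name is 1-chlorooct-1-yne.

1-chlorooct-1-yne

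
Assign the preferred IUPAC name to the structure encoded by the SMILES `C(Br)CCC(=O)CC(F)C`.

1-bromo-6-fluoroheptan-4-one

The longest carbon chain that includes the carbonyl has 7 carbons, so the parent hydride is heptane.
The highest-priority functional group is a ketone (C=O on an internal carbon), so the name ends in -one.
Choose the numbering such that the substituent locant set {1,6} is lower than {2,7} at the first point of difference.
This places the carbonyl at C-4; a bromo group at C-1; a fluoro group at C-6.
The substituents are ordered alphabetically, ignoring any di-/tri- multipliers.
The name is 1-bromo-6-fluoroheptan-4-one.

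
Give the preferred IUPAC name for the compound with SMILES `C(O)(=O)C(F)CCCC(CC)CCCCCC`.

The longest chain bearing the –COOH group is 12 carbons long (dodecane).
A carboxylic acid (terminal –COOH) is the principal characteristic group, giving the suffix -oic acid.
Number the chain so that the carboxylic acid carbon is C-1 by definition.
With this numbering: an ethyl group at C-6; a fluoro group at C-2.
Prefixes are listed alphabetically: ethyl, fluoro.
Assembling the pieces gives 6-ethyl-2-fluorododecanoic acid.

6-ethyl-2-fluorododecanoic acid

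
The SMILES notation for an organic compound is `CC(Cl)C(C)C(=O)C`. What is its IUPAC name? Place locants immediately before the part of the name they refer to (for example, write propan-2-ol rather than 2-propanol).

Counting along the main chain through the carbonyl gives 5 carbons: the parent is pentane.
The highest-priority functional group is a ketone (C=O on an internal carbon), so the name ends in -one.
Number the chain so that numbering from this end puts the carbonyl group at C-2 rather than C-4.
That gives the carbonyl at C-2; a chloro group at C-4; a methyl group at C-3.
Substituent prefixes are cited in alphabetical order (multiplying prefixes like di-/tri- are ignored for ordering).
The name is 4-chloro-3-methylpentan-2-one.

4-chloro-3-methylpentan-2-one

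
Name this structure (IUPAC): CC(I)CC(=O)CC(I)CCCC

2,6-diiododecan-4-one

The longest carbon chain that includes the carbonyl has 10 carbons, so the parent hydride is decane.
The principal characteristic group is a ketone (C=O on an internal carbon), named with the suffix -one.
Number the chain so that numbering from this end puts the carbonyl group at C-4 rather than C-7.
This places the carbonyl at C-4; iodo groups at C-2 and C-6.
The name is 2,6-diiododecan-4-one.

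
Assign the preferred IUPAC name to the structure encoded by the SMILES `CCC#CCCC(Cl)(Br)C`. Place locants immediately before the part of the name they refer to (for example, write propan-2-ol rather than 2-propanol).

Counting along the main chain through the multiple bond gives 8 carbons: the parent is octane.
There is one C≡C triple bond, indicated by the ending -yne.
Choose the numbering such that numbering from this end puts the triple bond at C-3 rather than C-5.
With this numbering: the triple bond between C-3 and C-4; a bromo group at C-7; a chloro group at C-7.
The substituents are ordered alphabetically, ignoring any di-/tri- multipliers.
Putting it together: 7-bromo-7-chlorooct-3-yne.

7-bromo-7-chlorooct-3-yne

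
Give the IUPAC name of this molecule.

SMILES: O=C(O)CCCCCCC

Counting along the main chain through the –COOH group gives 8 carbons: the parent is octane.
The highest-priority functional group is a carboxylic acid (terminal –COOH), so the name ends in -oic acid.
Number the chain so that the carboxylic acid carbon is C-1 by definition.
Putting it together: octanoic acid.

octanoic acid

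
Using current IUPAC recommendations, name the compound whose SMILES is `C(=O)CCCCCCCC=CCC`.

The longest carbon chain that includes the –CHO group and the multiple bond has 12 carbons, so the parent hydride is dodecane.
The highest-priority functional group is an aldehyde (terminal –CHO), so the name ends in -al.
A C=C double bond in the chain gives the infix -ene-.
Number the chain so that the aldehyde carbon is C-1 by definition.
With this numbering: the double bond between C-9 and C-10.
Assembling the pieces gives dodec-9-enal.

dodec-9-enal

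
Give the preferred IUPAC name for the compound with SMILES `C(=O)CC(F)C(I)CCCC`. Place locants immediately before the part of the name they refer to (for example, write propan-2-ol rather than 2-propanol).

The longest chain bearing the –CHO group is 8 carbons long (octane).
The highest-priority functional group is an aldehyde (terminal –CHO), so the name ends in -al.
Number the chain so that the aldehyde carbon is C-1 by definition.
This places a fluoro group at C-3; an iodo group at C-4.
Substituent prefixes are cited in alphabetical order (multiplying prefixes like di-/tri- are ignored for ordering).
Putting it together: 3-fluoro-4-iodooctanal.

3-fluoro-4-iodooctanal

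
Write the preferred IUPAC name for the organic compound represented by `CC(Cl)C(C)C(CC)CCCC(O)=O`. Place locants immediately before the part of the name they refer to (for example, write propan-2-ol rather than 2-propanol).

The longest carbon chain that includes the –COOH group has 8 carbons, so the parent hydride is octane.
A carboxylic acid (terminal –COOH) is the principal characteristic group, giving the suffix -oic acid.
The numbering direction is chosen so that the carboxylic acid carbon is C-1 by definition.
With this numbering: a chloro group at C-7; an ethyl group at C-5; a methyl group at C-6.
Substituent prefixes are cited in alphabetical order (multiplying prefixes like di-/tri- are ignored for ordering).
Putting it together: 7-chloro-5-ethyl-6-methyloctanoic acid.

7-chloro-5-ethyl-6-methyloctanoic acid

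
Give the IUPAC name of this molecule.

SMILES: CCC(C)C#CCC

5-methylhept-3-yne

The longest chain bearing the multiple bond is 7 carbons long (heptane).
The chain contains a C≡C triple bond, so the unsaturation ending is -yne.
The numbering direction is chosen so that numbering from this end puts the triple bond at C-3 rather than C-4.
That gives the triple bond between C-3 and C-4; a methyl group at C-5.
Assembling the pieces gives 5-methylhept-3-yne.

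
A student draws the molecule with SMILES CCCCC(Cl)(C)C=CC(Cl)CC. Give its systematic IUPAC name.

3,6-dichloro-6-methyldec-4-ene

The longest carbon chain that includes the multiple bond has 10 carbons, so the parent hydride is decane.
A C=C double bond in the chain gives the infix -ene-.
Number the chain so that numbering from this end puts the double bond at C-4 rather than C-6.
With this numbering: the double bond between C-4 and C-5; chloro groups at C-3 and C-6; a methyl group at C-6.
The substituents are ordered alphabetically, ignoring any di-/tri- multipliers.
The name is 3,6-dichloro-6-methyldec-4-ene.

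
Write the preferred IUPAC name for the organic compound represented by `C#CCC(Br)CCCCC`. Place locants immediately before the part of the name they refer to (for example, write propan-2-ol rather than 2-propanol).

The longest carbon chain that includes the multiple bond has 9 carbons, so the parent hydride is nonane.
There is one C≡C triple bond, indicated by the ending -yne.
Choose the numbering such that numbering from this end puts the triple bond at C-1 rather than C-8.
With this numbering: the triple bond between C-1 and C-2; a bromo group at C-4.
Putting it together: 4-bromonon-1-yne.

4-bromonon-1-yne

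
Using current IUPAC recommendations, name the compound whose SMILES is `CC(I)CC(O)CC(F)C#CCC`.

6-fluoro-2-iododec-7-yn-4-ol

Counting along the main chain through the –OH group and the multiple bond gives 10 carbons: the parent is decane.
An alcohol (–OH) is the principal characteristic group, giving the suffix -ol.
The chain contains a C≡C triple bond, so the unsaturation ending is -yne.
Choose the numbering such that numbering from this end puts the hydroxyl group at C-4 rather than C-7.
That gives the hydroxyl at C-4; the triple bond between C-7 and C-8; a fluoro group at C-6; an iodo group at C-2.
The substituents are ordered alphabetically, ignoring any di-/tri- multipliers.
Putting it together: 6-fluoro-2-iododec-7-yn-4-ol.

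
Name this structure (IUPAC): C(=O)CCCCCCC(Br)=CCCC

8-bromododec-8-enal

Counting along the main chain through the –CHO group and the multiple bond gives 12 carbons: the parent is dodecane.
An aldehyde (terminal –CHO) is the principal characteristic group, giving the suffix -al.
A C=C double bond in the chain gives the infix -ene-.
The numbering direction is chosen so that the aldehyde carbon is C-1 by definition.
With this numbering: the double bond between C-8 and C-9; a bromo group at C-8.
Assembling the pieces gives 8-bromododec-8-enal.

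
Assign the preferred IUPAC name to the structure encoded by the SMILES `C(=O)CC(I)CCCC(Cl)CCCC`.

7-chloro-3-iodoundecanal

The longest chain bearing the –CHO group is 11 carbons long (undecane).
An aldehyde (terminal –CHO) is the principal characteristic group, giving the suffix -al.
Number the chain so that the aldehyde carbon is C-1 by definition.
That gives a chloro group at C-7; an iodo group at C-3.
Substituent prefixes are cited in alphabetical order (multiplying prefixes like di-/tri- are ignored for ordering).
Assembling the pieces gives 7-chloro-3-iodoundecanal.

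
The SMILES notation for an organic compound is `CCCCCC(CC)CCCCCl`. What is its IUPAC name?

The longest continuous carbon chain has 10 atoms, so the parent hydride is decane.
The numbering direction is chosen so that the substituent locant set {1,5} is lower than {6,10} at the first point of difference.
With this numbering: a chloro group at C-1; an ethyl group at C-5.
Prefixes are listed alphabetically: chloro, ethyl.
Putting it together: 1-chloro-5-ethyldecane.

1-chloro-5-ethyldecane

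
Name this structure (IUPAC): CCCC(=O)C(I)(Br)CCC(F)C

The longest carbon chain that includes the carbonyl has 9 carbons, so the parent hydride is nonane.
The principal characteristic group is a ketone (C=O on an internal carbon), named with the suffix -one.
Choose the numbering such that numbering from this end puts the carbonyl group at C-4 rather than C-6.
That gives the carbonyl at C-4; a bromo group at C-5; a fluoro group at C-8; an iodo group at C-5.
Substituent prefixes are cited in alphabetical order (multiplying prefixes like di-/tri- are ignored for ordering).
Putting it together: 5-bromo-8-fluoro-5-iodononan-4-one.

5-bromo-8-fluoro-5-iodononan-4-one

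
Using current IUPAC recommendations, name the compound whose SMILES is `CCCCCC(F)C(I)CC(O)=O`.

Counting along the main chain through the –COOH group gives 9 carbons: the parent is nonane.
The principal characteristic group is a carboxylic acid (terminal –COOH), named with the suffix -oic acid.
Number the chain so that the carboxylic acid carbon is C-1 by definition.
With this numbering: a fluoro group at C-4; an iodo group at C-3.
Prefixes are listed alphabetically: fluoro, iodo.
The name is 4-fluoro-3-iodononanoic acid.

4-fluoro-3-iodononanoic acid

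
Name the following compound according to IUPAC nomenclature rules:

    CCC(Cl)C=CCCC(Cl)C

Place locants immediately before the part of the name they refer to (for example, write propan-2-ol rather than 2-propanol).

3,8-dichloronon-4-ene

The longest carbon chain that includes the multiple bond has 9 carbons, so the parent hydride is nonane.
The chain contains a C=C double bond, so the unsaturation ending is -ene.
Number the chain so that numbering from this end puts the double bond at C-4 rather than C-5.
With this numbering: the double bond between C-4 and C-5; chloro groups at C-3 and C-8.
The name is 3,8-dichloronon-4-ene.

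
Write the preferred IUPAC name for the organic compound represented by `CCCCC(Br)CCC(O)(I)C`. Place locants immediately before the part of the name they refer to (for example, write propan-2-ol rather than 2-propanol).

The longest chain bearing the –OH group is 9 carbons long (nonane).
The highest-priority functional group is an alcohol (–OH), so the name ends in -ol.
Number the chain so that numbering from this end puts the hydroxyl group at C-2 rather than C-8.
That gives the hydroxyl at C-2; a bromo group at C-5; an iodo group at C-2.
The substituents are ordered alphabetically, ignoring any di-/tri- multipliers.
Putting it together: 5-bromo-2-iodononan-2-ol.

5-bromo-2-iodononan-2-ol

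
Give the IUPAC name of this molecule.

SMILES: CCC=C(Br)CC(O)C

The longest chain bearing the –OH group and the multiple bond is 7 carbons long (heptane).
The principal characteristic group is an alcohol (–OH), named with the suffix -ol.
The chain contains a C=C double bond, so the unsaturation ending is -ene.
Choose the numbering such that numbering from this end puts the hydroxyl group at C-2 rather than C-6.
That gives the hydroxyl at C-2; the double bond between C-4 and C-5; a bromo group at C-4.
Assembling the pieces gives 4-bromohept-4-en-2-ol.

4-bromohept-4-en-2-ol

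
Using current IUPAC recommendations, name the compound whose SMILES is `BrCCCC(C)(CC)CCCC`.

1-bromo-4-ethyl-4-methyloctane

The longest continuous carbon chain has 8 atoms, so the parent hydride is octane.
Number the chain so that the substituent locant set {1,4,4} is lower than {5,5,8} at the first point of difference.
This places a bromo group at C-1; an ethyl group at C-4; a methyl group at C-4.
Substituent prefixes are cited in alphabetical order (multiplying prefixes like di-/tri- are ignored for ordering).
Assembling the pieces gives 1-bromo-4-ethyl-4-methyloctane.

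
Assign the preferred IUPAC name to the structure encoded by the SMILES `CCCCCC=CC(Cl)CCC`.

Counting along the main chain through the multiple bond gives 11 carbons: the parent is undecane.
A C=C double bond in the chain gives the infix -ene-.
Number the chain so that numbering from this end puts the double bond at C-5 rather than C-6.
That gives the double bond between C-5 and C-6; a chloro group at C-4.
Putting it together: 4-chloroundec-5-ene.

4-chloroundec-5-ene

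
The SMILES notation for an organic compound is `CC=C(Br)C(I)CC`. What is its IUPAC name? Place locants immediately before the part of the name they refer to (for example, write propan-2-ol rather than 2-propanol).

Counting along the main chain through the multiple bond gives 6 carbons: the parent is hexane.
The chain contains a C=C double bond, so the unsaturation ending is -ene.
The numbering direction is chosen so that numbering from this end puts the double bond at C-2 rather than C-4.
This places the double bond between C-2 and C-3; a bromo group at C-3; an iodo group at C-4.
Prefixes are listed alphabetically: bromo, iodo.
Assembling the pieces gives 3-bromo-4-iodohex-2-ene.

3-bromo-4-iodohex-2-ene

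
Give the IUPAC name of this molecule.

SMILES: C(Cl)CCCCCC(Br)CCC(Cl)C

The longest continuous carbon chain has 11 atoms, so the parent hydride is undecane.
Choose the numbering such that the substituent locant set {1,7,10} is lower than {2,5,11} at the first point of difference.
With this numbering: a bromo group at C-7; chloro groups at C-1 and C-10.
Prefixes are listed alphabetically: bromo, chloro.
Assembling the pieces gives 7-bromo-1,10-dichloroundecane.

7-bromo-1,10-dichloroundecane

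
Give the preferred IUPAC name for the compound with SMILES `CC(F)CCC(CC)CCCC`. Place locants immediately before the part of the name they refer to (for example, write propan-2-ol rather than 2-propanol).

5-ethyl-2-fluorononane

The parent chain contains 9 carbons (nonane).
The numbering direction is chosen so that the substituent locant set {2,5} is lower than {5,8} at the first point of difference.
This places an ethyl group at C-5; a fluoro group at C-2.
The substituents are ordered alphabetically, ignoring any di-/tri- multipliers.
The name is 5-ethyl-2-fluorononane.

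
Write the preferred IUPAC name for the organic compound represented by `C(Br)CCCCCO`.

6-bromohexan-1-ol

The longest carbon chain that includes the –OH group has 6 carbons, so the parent hydride is hexane.
The highest-priority functional group is an alcohol (–OH), so the name ends in -ol.
The numbering direction is chosen so that numbering from this end puts the hydroxyl group at C-1 rather than C-6.
This places the hydroxyl at C-1; a bromo group at C-6.
Assembling the pieces gives 6-bromohexan-1-ol.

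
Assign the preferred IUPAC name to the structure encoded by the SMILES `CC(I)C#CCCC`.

2-iodohept-3-yne

The longest chain bearing the multiple bond is 7 carbons long (heptane).
There is one C≡C triple bond, indicated by the ending -yne.
Number the chain so that numbering from this end puts the triple bond at C-3 rather than C-4.
This places the triple bond between C-3 and C-4; an iodo group at C-2.
Putting it together: 2-iodohept-3-yne.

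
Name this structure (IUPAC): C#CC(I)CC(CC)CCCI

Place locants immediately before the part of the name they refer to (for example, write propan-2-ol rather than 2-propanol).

The longest chain bearing the multiple bond is 8 carbons long (octane).
A C≡C triple bond in the chain gives the infix -yne-.
The numbering direction is chosen so that numbering from this end puts the triple bond at C-1 rather than C-7.
With this numbering: the triple bond between C-1 and C-2; an ethyl group at C-5; iodo groups at C-3 and C-8.
The substituents are ordered alphabetically, ignoring any di-/tri- multipliers.
Putting it together: 5-ethyl-3,8-diiodooct-1-yne.

5-ethyl-3,8-diiodooct-1-yne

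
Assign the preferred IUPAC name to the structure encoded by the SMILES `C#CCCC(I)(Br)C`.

5-bromo-5-iodohex-1-yne

The longest carbon chain that includes the multiple bond has 6 carbons, so the parent hydride is hexane.
A C≡C triple bond in the chain gives the infix -yne-.
Choose the numbering such that numbering from this end puts the triple bond at C-1 rather than C-5.
This places the triple bond between C-1 and C-2; a bromo group at C-5; an iodo group at C-5.
Prefixes are listed alphabetically: bromo, iodo.
The name is 5-bromo-5-iodohex-1-yne.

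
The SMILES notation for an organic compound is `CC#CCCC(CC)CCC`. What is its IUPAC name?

6-ethylnon-2-yne

The longest chain bearing the multiple bond is 9 carbons long (nonane).
There is one C≡C triple bond, indicated by the ending -yne.
The numbering direction is chosen so that numbering from this end puts the triple bond at C-2 rather than C-7.
With this numbering: the triple bond between C-2 and C-3; an ethyl group at C-6.
Assembling the pieces gives 6-ethylnon-2-yne.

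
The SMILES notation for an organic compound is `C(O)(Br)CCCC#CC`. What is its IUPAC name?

1-bromohept-5-yn-1-ol

The longest carbon chain that includes the –OH group and the multiple bond has 7 carbons, so the parent hydride is heptane.
An alcohol (–OH) is the principal characteristic group, giving the suffix -ol.
A C≡C triple bond in the chain gives the infix -yne-.
Number the chain so that numbering from this end puts the hydroxyl group at C-1 rather than C-7.
This places the hydroxyl at C-1; the triple bond between C-5 and C-6; a bromo group at C-1.
Assembling the pieces gives 1-bromohept-5-yn-1-ol.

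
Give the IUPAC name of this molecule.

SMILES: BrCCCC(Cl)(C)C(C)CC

The parent chain contains 7 carbons (heptane).
The numbering direction is chosen so that the substituent locant set {1,4,4,5} is lower than {3,4,4,7} at the first point of difference.
This places a bromo group at C-1; a chloro group at C-4; methyl groups at C-4 and C-5.
Prefixes are listed alphabetically: bromo, chloro, methyl.
The name is 1-bromo-4-chloro-4,5-dimethylheptane.

1-bromo-4-chloro-4,5-dimethylheptane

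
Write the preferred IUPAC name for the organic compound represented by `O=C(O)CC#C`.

The longest carbon chain that includes the –COOH group and the multiple bond has 4 carbons, so the parent hydride is butane.
The principal characteristic group is a carboxylic acid (terminal –COOH), named with the suffix -oic acid.
The chain contains a C≡C triple bond, so the unsaturation ending is -yne.
Choose the numbering such that the carboxylic acid carbon is C-1 by definition.
This places the triple bond between C-3 and C-4.
The name is but-3-ynoic acid.

but-3-ynoic acid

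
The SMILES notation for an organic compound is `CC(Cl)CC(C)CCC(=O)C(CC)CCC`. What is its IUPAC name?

10-chloro-4-ethyl-8-methylundecan-5-one

The longest chain bearing the carbonyl is 11 carbons long (undecane).
The principal characteristic group is a ketone (C=O on an internal carbon), named with the suffix -one.
The numbering direction is chosen so that numbering from this end puts the carbonyl group at C-5 rather than C-7.
That gives the carbonyl at C-5; a chloro group at C-10; an ethyl group at C-4; a methyl group at C-8.
The substituents are ordered alphabetically, ignoring any di-/tri- multipliers.
The name is 10-chloro-4-ethyl-8-methylundecan-5-one.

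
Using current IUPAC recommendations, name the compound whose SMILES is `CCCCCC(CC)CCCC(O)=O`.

The longest chain bearing the –COOH group is 10 carbons long (decane).
A carboxylic acid (terminal –COOH) is the principal characteristic group, giving the suffix -oic acid.
The numbering direction is chosen so that the carboxylic acid carbon is C-1 by definition.
With this numbering: an ethyl group at C-5.
Putting it together: 5-ethyldecanoic acid.

5-ethyldecanoic acid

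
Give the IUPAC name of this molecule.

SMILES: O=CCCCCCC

heptanal

The longest carbon chain that includes the –CHO group has 7 carbons, so the parent hydride is heptane.
An aldehyde (terminal –CHO) is the principal characteristic group, giving the suffix -al.
The numbering direction is chosen so that the aldehyde carbon is C-1 by definition.
The name is heptanal.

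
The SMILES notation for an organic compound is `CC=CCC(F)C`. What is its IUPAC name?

5-fluorohex-2-ene

Counting along the main chain through the multiple bond gives 6 carbons: the parent is hexane.
The chain contains a C=C double bond, so the unsaturation ending is -ene.
Choose the numbering such that numbering from this end puts the double bond at C-2 rather than C-4.
That gives the double bond between C-2 and C-3; a fluoro group at C-5.
The name is 5-fluorohex-2-ene.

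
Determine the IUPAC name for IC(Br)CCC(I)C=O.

The longest chain bearing the –CHO group is 5 carbons long (pentane).
The principal characteristic group is an aldehyde (terminal –CHO), named with the suffix -al.
The numbering direction is chosen so that the aldehyde carbon is C-1 by definition.
This places a bromo group at C-5; iodo groups at C-2 and C-5.
Prefixes are listed alphabetically: bromo, iodo.
The name is 5-bromo-2,5-diiodopentanal.

5-bromo-2,5-diiodopentanal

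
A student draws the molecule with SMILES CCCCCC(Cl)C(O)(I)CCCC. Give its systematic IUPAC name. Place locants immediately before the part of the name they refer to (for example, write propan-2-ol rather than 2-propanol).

Counting along the main chain through the –OH group gives 11 carbons: the parent is undecane.
The highest-priority functional group is an alcohol (–OH), so the name ends in -ol.
Choose the numbering such that numbering from this end puts the hydroxyl group at C-5 rather than C-7.
That gives the hydroxyl at C-5; a chloro group at C-6; an iodo group at C-5.
Prefixes are listed alphabetically: chloro, iodo.
The name is 6-chloro-5-iodoundecan-5-ol.

6-chloro-5-iodoundecan-5-ol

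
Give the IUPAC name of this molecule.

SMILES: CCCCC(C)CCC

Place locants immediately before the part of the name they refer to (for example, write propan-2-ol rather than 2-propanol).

4-methyloctane

The longest carbon chain is 8 atoms: the parent is octane.
Choose the numbering such that the substituent locant set {4} is lower than {5} at the first point of difference.
This places a methyl group at C-4.
The name is 4-methyloctane.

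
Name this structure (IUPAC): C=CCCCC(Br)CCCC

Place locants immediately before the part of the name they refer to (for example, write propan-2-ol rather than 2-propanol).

The longest carbon chain that includes the multiple bond has 10 carbons, so the parent hydride is decane.
The chain contains a C=C double bond, so the unsaturation ending is -ene.
Number the chain so that numbering from this end puts the double bond at C-1 rather than C-9.
That gives the double bond between C-1 and C-2; a bromo group at C-6.
Assembling the pieces gives 6-bromodec-1-ene.

6-bromodec-1-ene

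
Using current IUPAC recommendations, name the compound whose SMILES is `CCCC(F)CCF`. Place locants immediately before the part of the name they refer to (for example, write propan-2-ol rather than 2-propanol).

1,3-difluorohexane

The parent chain contains 6 carbons (hexane).
The numbering direction is chosen so that the substituent locant set {1,3} is lower than {4,6} at the first point of difference.
This places fluoro groups at C-1 and C-3.
Putting it together: 1,3-difluorohexane.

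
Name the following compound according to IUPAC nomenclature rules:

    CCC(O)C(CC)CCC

4-ethylheptan-3-ol

The longest chain bearing the –OH group is 7 carbons long (heptane).
The principal characteristic group is an alcohol (–OH), named with the suffix -ol.
The numbering direction is chosen so that numbering from this end puts the hydroxyl group at C-3 rather than C-5.
This places the hydroxyl at C-3; an ethyl group at C-4.
Assembling the pieces gives 4-ethylheptan-3-ol.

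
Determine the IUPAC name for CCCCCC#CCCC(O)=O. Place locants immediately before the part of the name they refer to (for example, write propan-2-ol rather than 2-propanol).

Counting along the main chain through the –COOH group and the multiple bond gives 10 carbons: the parent is decane.
The principal characteristic group is a carboxylic acid (terminal –COOH), named with the suffix -oic acid.
A C≡C triple bond in the chain gives the infix -yne-.
Choose the numbering such that the carboxylic acid carbon is C-1 by definition.
With this numbering: the triple bond between C-4 and C-5.
Assembling the pieces gives dec-4-ynoic acid.

dec-4-ynoic acid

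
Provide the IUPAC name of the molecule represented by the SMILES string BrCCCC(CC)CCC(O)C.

8-bromo-5-ethyloctan-2-ol

The longest chain bearing the –OH group is 8 carbons long (octane).
The principal characteristic group is an alcohol (–OH), named with the suffix -ol.
The numbering direction is chosen so that numbering from this end puts the hydroxyl group at C-2 rather than C-7.
That gives the hydroxyl at C-2; a bromo group at C-8; an ethyl group at C-5.
Prefixes are listed alphabetically: bromo, ethyl.
The name is 8-bromo-5-ethyloctan-2-ol.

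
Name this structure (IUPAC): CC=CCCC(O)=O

hex-4-enoic acid

Counting along the main chain through the –COOH group and the multiple bond gives 6 carbons: the parent is hexane.
A carboxylic acid (terminal –COOH) is the principal characteristic group, giving the suffix -oic acid.
The chain contains a C=C double bond, so the unsaturation ending is -ene.
Number the chain so that the carboxylic acid carbon is C-1 by definition.
This places the double bond between C-4 and C-5.
Putting it together: hex-4-enoic acid.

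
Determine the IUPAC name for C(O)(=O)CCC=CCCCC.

The longest chain bearing the –COOH group and the multiple bond is 9 carbons long (nonane).
The principal characteristic group is a carboxylic acid (terminal –COOH), named with the suffix -oic acid.
The chain contains a C=C double bond, so the unsaturation ending is -ene.
The numbering direction is chosen so that the carboxylic acid carbon is C-1 by definition.
That gives the double bond between C-4 and C-5.
Putting it together: non-4-enoic acid.

non-4-enoic acid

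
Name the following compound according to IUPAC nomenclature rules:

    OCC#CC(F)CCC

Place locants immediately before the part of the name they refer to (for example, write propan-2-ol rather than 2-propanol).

The longest carbon chain that includes the –OH group and the multiple bond has 7 carbons, so the parent hydride is heptane.
An alcohol (–OH) is the principal characteristic group, giving the suffix -ol.
The chain contains a C≡C triple bond, so the unsaturation ending is -yne.
Choose the numbering such that numbering from this end puts the hydroxyl group at C-1 rather than C-7.
With this numbering: the hydroxyl at C-1; the triple bond between C-2 and C-3; a fluoro group at C-4.
Assembling the pieces gives 4-fluorohept-2-yn-1-ol.

4-fluorohept-2-yn-1-ol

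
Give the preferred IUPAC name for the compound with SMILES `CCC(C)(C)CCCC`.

3,3-dimethylheptane

The longest carbon chain is 7 atoms: the parent is heptane.
The numbering direction is chosen so that the substituent locant set {3,3} is lower than {5,5} at the first point of difference.
With this numbering: two methyl groups at C-3.
The name is 3,3-dimethylheptane.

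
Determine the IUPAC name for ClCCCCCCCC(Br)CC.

8-bromo-1-chlorodecane

The longest carbon chain is 10 atoms: the parent is decane.
Number the chain so that the substituent locant set {1,8} is lower than {3,10} at the first point of difference.
With this numbering: a bromo group at C-8; a chloro group at C-1.
Prefixes are listed alphabetically: bromo, chloro.
Putting it together: 8-bromo-1-chlorodecane.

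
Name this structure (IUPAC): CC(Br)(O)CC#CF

2-bromo-5-fluoropent-4-yn-2-ol

The longest carbon chain that includes the –OH group and the multiple bond has 5 carbons, so the parent hydride is pentane.
An alcohol (–OH) is the principal characteristic group, giving the suffix -ol.
There is one C≡C triple bond, indicated by the ending -yne.
Number the chain so that numbering from this end puts the hydroxyl group at C-2 rather than C-4.
This places the hydroxyl at C-2; the triple bond between C-4 and C-5; a bromo group at C-2; a fluoro group at C-5.
The substituents are ordered alphabetically, ignoring any di-/tri- multipliers.
The name is 2-bromo-5-fluoropent-4-yn-2-ol.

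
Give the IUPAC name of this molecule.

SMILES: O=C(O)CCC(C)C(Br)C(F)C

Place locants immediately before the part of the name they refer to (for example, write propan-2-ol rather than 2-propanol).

5-bromo-6-fluoro-4-methylheptanoic acid

The longest chain bearing the –COOH group is 7 carbons long (heptane).
The principal characteristic group is a carboxylic acid (terminal –COOH), named with the suffix -oic acid.
Choose the numbering such that the carboxylic acid carbon is C-1 by definition.
That gives a bromo group at C-5; a fluoro group at C-6; a methyl group at C-4.
Prefixes are listed alphabetically: bromo, fluoro, methyl.
The name is 5-bromo-6-fluoro-4-methylheptanoic acid.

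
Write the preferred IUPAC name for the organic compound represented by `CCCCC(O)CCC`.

Counting along the main chain through the –OH group gives 8 carbons: the parent is octane.
The principal characteristic group is an alcohol (–OH), named with the suffix -ol.
Number the chain so that numbering from this end puts the hydroxyl group at C-4 rather than C-5.
This places the hydroxyl at C-4.
Assembling the pieces gives octan-4-ol.

octan-4-ol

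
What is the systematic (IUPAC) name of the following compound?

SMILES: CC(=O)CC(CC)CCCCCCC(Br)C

The longest chain bearing the carbonyl is 12 carbons long (dodecane).
The principal characteristic group is a ketone (C=O on an internal carbon), named with the suffix -one.
Choose the numbering such that numbering from this end puts the carbonyl group at C-2 rather than C-11.
This places the carbonyl at C-2; a bromo group at C-11; an ethyl group at C-4.
Prefixes are listed alphabetically: bromo, ethyl.
Assembling the pieces gives 11-bromo-4-ethyldodecan-2-one.

11-bromo-4-ethyldodecan-2-one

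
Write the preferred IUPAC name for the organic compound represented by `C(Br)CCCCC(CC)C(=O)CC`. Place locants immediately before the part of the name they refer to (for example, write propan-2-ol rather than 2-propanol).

The longest chain bearing the carbonyl is 9 carbons long (nonane).
A ketone (C=O on an internal carbon) is the principal characteristic group, giving the suffix -one.
The numbering direction is chosen so that numbering from this end puts the carbonyl group at C-3 rather than C-7.
This places the carbonyl at C-3; a bromo group at C-9; an ethyl group at C-4.
Substituent prefixes are cited in alphabetical order (multiplying prefixes like di-/tri- are ignored for ordering).
Putting it together: 9-bromo-4-ethylnonan-3-one.

9-bromo-4-ethylnonan-3-one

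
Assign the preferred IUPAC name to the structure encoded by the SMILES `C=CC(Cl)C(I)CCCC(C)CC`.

3-chloro-4-iodo-8-methyldec-1-ene

Counting along the main chain through the multiple bond gives 10 carbons: the parent is decane.
The chain contains a C=C double bond, so the unsaturation ending is -ene.
Choose the numbering such that numbering from this end puts the double bond at C-1 rather than C-9.
This places the double bond between C-1 and C-2; a chloro group at C-3; an iodo group at C-4; a methyl group at C-8.
The substituents are ordered alphabetically, ignoring any di-/tri- multipliers.
The name is 3-chloro-4-iodo-8-methyldec-1-ene.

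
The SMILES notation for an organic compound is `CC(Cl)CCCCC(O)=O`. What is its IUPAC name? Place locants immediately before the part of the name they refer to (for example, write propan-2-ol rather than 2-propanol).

6-chloroheptanoic acid

The longest chain bearing the –COOH group is 7 carbons long (heptane).
The principal characteristic group is a carboxylic acid (terminal –COOH), named with the suffix -oic acid.
Number the chain so that the carboxylic acid carbon is C-1 by definition.
With this numbering: a chloro group at C-6.
The name is 6-chloroheptanoic acid.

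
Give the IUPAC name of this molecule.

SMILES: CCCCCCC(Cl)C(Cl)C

2,3-dichlorononane

The parent chain contains 9 carbons (nonane).
The numbering direction is chosen so that the substituent locant set {2,3} is lower than {7,8} at the first point of difference.
That gives chloro groups at C-2 and C-3.
The name is 2,3-dichlorononane.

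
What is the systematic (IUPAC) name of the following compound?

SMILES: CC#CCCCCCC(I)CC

The longest carbon chain that includes the multiple bond has 11 carbons, so the parent hydride is undecane.
A C≡C triple bond in the chain gives the infix -yne-.
Choose the numbering such that numbering from this end puts the triple bond at C-2 rather than C-9.
With this numbering: the triple bond between C-2 and C-3; an iodo group at C-9.
The name is 9-iodoundec-2-yne.

9-iodoundec-2-yne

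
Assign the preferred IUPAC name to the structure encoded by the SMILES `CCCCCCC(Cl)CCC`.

The longest continuous carbon chain has 10 atoms, so the parent hydride is decane.
The numbering direction is chosen so that the substituent locant set {4} is lower than {7} at the first point of difference.
That gives a chloro group at C-4.
Putting it together: 4-chlorodecane.

4-chlorodecane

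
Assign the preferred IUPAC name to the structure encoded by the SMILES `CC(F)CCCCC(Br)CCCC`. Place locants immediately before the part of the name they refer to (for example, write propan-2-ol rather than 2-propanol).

The longest carbon chain is 11 atoms: the parent is undecane.
The numbering direction is chosen so that the substituent locant set {2,7} is lower than {5,10} at the first point of difference.
With this numbering: a bromo group at C-7; a fluoro group at C-2.
The substituents are ordered alphabetically, ignoring any di-/tri- multipliers.
The name is 7-bromo-2-fluoroundecane.

7-bromo-2-fluoroundecane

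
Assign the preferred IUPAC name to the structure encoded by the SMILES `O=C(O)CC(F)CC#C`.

3-fluorohex-5-ynoic acid

The longest chain bearing the –COOH group and the multiple bond is 6 carbons long (hexane).
A carboxylic acid (terminal –COOH) is the principal characteristic group, giving the suffix -oic acid.
A C≡C triple bond in the chain gives the infix -yne-.
Number the chain so that the carboxylic acid carbon is C-1 by definition.
This places the triple bond between C-5 and C-6; a fluoro group at C-3.
Assembling the pieces gives 3-fluorohex-5-ynoic acid.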